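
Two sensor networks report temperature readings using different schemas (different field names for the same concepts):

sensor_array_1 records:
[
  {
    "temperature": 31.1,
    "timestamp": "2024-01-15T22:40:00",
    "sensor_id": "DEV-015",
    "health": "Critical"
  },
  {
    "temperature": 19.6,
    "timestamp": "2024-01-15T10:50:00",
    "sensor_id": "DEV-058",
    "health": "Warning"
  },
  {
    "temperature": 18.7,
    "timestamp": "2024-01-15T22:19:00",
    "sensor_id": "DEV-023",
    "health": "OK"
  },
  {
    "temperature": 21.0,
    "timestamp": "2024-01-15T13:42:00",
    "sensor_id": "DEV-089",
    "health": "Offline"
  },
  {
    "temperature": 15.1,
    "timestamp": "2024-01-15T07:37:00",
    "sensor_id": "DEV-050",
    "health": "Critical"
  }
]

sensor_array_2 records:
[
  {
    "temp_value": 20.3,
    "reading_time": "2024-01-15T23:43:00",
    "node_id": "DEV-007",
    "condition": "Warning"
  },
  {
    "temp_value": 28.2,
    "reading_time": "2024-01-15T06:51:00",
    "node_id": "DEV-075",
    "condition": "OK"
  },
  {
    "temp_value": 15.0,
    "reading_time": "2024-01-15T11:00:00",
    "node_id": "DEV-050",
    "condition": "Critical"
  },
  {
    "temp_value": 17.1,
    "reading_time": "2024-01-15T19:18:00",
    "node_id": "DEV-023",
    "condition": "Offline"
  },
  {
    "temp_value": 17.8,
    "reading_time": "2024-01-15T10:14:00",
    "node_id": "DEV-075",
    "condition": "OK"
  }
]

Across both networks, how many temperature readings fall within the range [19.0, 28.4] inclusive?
4

Schema mapping: "temperature" (sensor_array_1) = "temp_value" (sensor_array_2) = temperature

Readings in [19.0, 28.4] from sensor_array_1: 2
Readings in [19.0, 28.4] from sensor_array_2: 2

Total count: 2 + 2 = 4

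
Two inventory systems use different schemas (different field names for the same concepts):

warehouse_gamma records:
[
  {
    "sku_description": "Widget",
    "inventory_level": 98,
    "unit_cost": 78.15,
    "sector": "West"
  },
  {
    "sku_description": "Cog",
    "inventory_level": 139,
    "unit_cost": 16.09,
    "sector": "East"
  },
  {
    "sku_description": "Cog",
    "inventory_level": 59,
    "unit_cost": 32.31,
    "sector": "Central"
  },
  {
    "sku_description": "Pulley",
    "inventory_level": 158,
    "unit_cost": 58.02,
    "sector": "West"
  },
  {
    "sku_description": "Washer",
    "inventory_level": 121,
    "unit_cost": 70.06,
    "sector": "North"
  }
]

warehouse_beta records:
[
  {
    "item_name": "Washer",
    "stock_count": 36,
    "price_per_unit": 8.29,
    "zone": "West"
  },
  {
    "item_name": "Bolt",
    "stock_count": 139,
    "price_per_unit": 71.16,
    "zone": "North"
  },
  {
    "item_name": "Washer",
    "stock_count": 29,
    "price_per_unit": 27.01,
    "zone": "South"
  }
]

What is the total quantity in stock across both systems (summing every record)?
779

To reconcile these schemas, identify the field holding the quantity in stock in each system:
1. In warehouse_gamma it is "inventory_level"
2. In warehouse_beta it is "stock_count"

From warehouse_gamma: 98 + 139 + 59 + 158 + 121 = 575
From warehouse_beta: 36 + 139 + 29 = 204

Total: 575 + 204 = 779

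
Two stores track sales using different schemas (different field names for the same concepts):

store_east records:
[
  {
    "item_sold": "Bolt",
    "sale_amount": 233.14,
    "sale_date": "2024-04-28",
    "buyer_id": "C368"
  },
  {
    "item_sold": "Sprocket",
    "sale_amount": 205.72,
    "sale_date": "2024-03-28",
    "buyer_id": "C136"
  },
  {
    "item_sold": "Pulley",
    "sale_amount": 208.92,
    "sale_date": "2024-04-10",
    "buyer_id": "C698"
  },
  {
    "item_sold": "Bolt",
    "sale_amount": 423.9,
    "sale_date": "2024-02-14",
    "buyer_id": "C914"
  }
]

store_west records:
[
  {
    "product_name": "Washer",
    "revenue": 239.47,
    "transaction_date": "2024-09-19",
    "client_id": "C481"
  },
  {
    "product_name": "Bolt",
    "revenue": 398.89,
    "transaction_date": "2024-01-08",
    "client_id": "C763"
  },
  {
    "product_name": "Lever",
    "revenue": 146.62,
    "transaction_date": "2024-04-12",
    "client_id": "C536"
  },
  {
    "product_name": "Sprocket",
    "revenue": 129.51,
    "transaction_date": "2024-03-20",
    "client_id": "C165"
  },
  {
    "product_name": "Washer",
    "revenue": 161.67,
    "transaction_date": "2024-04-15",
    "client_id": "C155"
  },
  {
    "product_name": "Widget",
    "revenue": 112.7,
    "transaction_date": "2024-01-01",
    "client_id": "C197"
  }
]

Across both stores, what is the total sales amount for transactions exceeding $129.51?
2018.33

Schema mapping: "sale_amount" (store_east) = "revenue" (store_west) = sale amount

Sum of sales > $129.51 in store_east: 1071.68
Sum of sales > $129.51 in store_west: 946.65

Total: 1071.68 + 946.65 = 2018.33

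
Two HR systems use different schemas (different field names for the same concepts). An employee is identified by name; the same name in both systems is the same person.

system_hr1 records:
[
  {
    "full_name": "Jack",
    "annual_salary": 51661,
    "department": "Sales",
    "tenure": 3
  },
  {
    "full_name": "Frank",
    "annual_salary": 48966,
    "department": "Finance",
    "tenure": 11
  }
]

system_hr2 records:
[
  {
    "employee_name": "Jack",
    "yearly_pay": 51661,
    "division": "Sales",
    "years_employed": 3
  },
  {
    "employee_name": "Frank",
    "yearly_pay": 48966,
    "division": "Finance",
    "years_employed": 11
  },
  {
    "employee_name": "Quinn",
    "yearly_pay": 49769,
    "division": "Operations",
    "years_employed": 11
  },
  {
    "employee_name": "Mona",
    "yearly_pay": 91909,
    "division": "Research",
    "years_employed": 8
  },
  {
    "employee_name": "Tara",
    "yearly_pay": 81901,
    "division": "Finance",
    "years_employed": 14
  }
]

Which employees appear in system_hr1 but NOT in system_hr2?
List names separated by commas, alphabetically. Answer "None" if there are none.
None

Schema mapping: "full_name" (system_hr1) = "employee_name" (system_hr2) = employee name

Names in system_hr1: ['Frank', 'Jack']
Names in system_hr2: ['Frank', 'Jack', 'Mona', 'Quinn', 'Tara']

In system_hr1 but not system_hr2: None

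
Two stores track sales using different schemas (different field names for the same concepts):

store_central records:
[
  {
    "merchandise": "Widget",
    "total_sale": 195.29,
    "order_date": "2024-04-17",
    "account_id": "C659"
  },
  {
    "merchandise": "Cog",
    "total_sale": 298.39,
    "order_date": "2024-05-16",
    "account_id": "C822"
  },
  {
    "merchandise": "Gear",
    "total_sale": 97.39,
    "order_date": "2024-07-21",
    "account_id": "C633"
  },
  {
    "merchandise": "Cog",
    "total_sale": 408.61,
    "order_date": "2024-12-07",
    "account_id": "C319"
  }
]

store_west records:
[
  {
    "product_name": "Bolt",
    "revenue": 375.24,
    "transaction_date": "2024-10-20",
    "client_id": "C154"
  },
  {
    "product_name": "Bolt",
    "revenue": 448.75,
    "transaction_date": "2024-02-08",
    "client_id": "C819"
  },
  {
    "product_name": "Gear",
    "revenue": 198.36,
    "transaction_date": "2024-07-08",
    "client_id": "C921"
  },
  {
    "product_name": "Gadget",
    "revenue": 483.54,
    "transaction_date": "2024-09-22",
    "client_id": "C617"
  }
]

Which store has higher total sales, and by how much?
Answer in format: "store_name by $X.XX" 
store_west by $506.21

Schema mapping: "total_sale" (store_central) = "revenue" (store_west) = sale amount

Total for store_central: 999.68
Total for store_west: 1505.89

Difference: |999.68 - 1505.89| = 506.21
store_west has higher sales by $506.21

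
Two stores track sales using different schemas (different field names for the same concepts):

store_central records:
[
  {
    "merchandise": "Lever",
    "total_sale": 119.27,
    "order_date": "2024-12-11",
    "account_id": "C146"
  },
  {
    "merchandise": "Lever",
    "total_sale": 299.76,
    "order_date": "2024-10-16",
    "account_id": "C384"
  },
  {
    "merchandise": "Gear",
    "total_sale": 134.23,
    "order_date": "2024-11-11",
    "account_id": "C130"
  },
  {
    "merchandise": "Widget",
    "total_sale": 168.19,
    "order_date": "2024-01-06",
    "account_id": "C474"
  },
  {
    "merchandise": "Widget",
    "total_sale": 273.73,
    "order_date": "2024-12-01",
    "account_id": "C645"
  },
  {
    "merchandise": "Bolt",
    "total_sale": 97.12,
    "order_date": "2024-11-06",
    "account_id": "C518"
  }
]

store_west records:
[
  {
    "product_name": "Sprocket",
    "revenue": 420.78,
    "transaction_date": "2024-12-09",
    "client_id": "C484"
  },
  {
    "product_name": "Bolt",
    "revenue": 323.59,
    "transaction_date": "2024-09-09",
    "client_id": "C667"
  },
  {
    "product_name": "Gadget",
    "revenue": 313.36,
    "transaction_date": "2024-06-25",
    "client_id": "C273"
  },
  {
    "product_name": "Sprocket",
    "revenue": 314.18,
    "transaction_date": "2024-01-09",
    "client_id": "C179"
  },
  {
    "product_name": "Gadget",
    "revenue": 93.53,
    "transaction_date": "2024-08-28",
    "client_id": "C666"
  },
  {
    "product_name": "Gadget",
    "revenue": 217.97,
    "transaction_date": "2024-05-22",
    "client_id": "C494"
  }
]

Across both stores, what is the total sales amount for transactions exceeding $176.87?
2163.37

Schema mapping: "total_sale" (store_central) = "revenue" (store_west) = sale amount

Sum of sales > $176.87 in store_central: 573.49
Sum of sales > $176.87 in store_west: 1589.88

Total: 573.49 + 1589.88 = 2163.37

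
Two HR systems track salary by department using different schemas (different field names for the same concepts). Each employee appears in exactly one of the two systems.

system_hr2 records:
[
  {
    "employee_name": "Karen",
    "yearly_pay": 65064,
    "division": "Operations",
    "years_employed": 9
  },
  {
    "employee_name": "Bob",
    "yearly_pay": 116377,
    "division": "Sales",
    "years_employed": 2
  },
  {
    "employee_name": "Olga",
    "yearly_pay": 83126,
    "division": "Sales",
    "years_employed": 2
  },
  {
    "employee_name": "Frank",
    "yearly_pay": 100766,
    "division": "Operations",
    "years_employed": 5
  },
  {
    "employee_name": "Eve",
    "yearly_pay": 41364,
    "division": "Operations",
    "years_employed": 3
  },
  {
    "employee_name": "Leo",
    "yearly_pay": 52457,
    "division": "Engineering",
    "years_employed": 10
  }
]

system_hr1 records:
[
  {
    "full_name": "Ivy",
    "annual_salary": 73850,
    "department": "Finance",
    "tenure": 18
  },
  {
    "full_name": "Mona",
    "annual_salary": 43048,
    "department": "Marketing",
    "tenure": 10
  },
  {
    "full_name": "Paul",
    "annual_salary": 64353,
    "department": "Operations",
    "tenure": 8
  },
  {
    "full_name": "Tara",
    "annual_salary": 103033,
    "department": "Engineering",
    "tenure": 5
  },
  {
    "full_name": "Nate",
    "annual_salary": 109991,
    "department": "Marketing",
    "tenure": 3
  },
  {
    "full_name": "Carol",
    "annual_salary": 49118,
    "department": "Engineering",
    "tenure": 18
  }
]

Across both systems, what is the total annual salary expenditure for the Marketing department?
153039

Schema mappings:
- "division" (system_hr2) = "department" (system_hr1) = department
- "yearly_pay" (system_hr2) = "annual_salary" (system_hr1) = salary

Marketing salaries from system_hr2: 0
Marketing salaries from system_hr1: 153039

Total: 0 + 153039 = 153039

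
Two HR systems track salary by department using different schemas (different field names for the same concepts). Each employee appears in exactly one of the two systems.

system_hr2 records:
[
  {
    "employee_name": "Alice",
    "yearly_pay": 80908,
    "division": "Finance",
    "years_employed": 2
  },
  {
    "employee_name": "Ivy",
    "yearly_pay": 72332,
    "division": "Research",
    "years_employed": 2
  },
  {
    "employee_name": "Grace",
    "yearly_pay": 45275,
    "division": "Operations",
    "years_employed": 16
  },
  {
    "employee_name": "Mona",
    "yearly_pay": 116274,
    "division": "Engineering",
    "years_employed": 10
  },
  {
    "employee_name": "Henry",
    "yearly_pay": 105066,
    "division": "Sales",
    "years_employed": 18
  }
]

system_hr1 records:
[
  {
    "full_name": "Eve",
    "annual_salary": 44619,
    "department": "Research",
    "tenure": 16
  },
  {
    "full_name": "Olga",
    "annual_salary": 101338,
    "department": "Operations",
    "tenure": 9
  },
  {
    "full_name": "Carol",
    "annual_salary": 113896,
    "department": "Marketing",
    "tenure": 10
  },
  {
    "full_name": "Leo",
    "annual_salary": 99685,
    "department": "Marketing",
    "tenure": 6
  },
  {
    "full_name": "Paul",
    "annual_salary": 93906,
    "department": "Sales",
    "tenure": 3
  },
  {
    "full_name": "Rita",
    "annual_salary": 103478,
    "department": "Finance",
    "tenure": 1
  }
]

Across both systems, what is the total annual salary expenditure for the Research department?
116951

Schema mappings:
- "division" (system_hr2) = "department" (system_hr1) = department
- "yearly_pay" (system_hr2) = "annual_salary" (system_hr1) = salary

Research salaries from system_hr2: 72332
Research salaries from system_hr1: 44619

Total: 72332 + 44619 = 116951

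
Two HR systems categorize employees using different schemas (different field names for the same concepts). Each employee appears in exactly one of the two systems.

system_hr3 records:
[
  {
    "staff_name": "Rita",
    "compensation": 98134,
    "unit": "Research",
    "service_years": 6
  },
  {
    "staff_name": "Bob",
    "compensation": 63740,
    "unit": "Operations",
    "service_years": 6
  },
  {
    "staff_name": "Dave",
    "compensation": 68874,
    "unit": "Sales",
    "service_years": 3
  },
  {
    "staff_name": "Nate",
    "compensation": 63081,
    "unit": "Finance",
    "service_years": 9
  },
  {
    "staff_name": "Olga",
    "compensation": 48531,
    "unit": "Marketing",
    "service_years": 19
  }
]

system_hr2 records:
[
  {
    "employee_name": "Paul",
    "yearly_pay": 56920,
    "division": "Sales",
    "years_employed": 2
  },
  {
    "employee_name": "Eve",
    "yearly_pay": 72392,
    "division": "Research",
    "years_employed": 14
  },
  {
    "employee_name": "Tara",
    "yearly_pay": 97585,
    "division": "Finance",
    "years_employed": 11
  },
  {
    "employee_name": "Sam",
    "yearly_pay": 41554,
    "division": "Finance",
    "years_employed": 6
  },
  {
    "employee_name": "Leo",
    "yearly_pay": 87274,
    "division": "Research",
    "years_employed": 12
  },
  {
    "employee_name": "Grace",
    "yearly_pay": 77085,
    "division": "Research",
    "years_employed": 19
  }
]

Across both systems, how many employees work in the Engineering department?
0

Schema mapping: "unit" (system_hr3) = "division" (system_hr2) = department

Engineering employees in system_hr3: 0
Engineering employees in system_hr2: 0

Total in Engineering: 0 + 0 = 0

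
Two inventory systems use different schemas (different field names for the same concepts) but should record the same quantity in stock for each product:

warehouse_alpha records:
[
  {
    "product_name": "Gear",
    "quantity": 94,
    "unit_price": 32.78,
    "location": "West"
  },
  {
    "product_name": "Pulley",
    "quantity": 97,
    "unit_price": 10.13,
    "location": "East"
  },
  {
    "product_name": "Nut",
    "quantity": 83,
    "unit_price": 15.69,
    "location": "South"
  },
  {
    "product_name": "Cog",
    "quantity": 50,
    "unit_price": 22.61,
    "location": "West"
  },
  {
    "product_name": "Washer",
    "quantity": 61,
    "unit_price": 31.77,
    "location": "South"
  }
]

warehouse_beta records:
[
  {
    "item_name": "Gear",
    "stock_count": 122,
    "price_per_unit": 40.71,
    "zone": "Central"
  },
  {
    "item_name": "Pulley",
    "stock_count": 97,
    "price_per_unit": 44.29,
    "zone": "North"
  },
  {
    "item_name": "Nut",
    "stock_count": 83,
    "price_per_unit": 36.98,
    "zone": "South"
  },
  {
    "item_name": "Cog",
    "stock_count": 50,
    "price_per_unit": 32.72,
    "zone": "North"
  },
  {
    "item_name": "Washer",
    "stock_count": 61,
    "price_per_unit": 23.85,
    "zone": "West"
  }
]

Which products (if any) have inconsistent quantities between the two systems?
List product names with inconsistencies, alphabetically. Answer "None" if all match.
Gear

Schema mappings:
- "product_name" (warehouse_alpha) = "item_name" (warehouse_beta) = product name
- "quantity" (warehouse_alpha) = "stock_count" (warehouse_beta) = quantity

Comparison:
  Gear: 94 vs 122 - MISMATCH
  Pulley: 97 vs 97 - MATCH
  Nut: 83 vs 83 - MATCH
  Cog: 50 vs 50 - MATCH
  Washer: 61 vs 61 - MATCH

Products with inconsistencies: Gear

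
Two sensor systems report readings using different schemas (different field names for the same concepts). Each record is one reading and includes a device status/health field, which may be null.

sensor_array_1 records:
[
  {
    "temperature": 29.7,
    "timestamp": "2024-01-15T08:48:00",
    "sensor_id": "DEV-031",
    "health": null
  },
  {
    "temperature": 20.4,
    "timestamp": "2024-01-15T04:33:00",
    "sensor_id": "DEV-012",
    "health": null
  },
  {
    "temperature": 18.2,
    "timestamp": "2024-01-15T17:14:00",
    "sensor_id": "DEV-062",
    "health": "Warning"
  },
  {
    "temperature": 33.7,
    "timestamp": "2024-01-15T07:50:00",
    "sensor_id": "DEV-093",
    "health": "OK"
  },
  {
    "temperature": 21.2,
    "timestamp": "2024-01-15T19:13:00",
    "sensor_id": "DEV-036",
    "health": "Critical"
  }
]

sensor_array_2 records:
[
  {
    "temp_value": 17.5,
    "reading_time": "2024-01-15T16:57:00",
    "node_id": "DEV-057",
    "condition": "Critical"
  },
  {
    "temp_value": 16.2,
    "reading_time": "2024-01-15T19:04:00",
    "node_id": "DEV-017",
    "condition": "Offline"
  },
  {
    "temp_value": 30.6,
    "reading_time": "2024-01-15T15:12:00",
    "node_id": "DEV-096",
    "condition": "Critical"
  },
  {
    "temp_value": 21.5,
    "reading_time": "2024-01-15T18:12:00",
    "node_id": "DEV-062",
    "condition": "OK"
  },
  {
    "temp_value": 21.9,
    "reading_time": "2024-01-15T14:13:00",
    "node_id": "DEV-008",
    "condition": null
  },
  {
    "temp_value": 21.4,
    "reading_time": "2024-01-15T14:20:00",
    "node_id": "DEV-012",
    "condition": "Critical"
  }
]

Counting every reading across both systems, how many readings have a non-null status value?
8

Schema mapping: "health" (sensor_array_1) = "condition" (sensor_array_2) = status

Non-null in sensor_array_1: 3
Non-null in sensor_array_2: 5

Total non-null: 3 + 5 = 8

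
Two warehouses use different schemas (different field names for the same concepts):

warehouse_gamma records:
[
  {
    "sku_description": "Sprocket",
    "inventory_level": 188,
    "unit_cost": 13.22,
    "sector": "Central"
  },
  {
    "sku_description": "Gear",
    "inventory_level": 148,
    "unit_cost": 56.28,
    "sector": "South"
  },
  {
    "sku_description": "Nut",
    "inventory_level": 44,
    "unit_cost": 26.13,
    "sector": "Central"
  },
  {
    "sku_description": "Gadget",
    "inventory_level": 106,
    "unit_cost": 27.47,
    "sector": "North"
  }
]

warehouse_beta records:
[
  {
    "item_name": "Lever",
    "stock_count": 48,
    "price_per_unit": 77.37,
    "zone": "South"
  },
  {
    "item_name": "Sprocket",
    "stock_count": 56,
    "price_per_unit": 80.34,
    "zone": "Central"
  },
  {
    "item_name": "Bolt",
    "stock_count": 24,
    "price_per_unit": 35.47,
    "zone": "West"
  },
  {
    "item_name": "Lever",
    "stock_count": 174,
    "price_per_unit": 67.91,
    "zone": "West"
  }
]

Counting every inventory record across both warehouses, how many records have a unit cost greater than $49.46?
4

Schema mapping: "unit_cost" (warehouse_gamma) = "price_per_unit" (warehouse_beta) = unit cost

Records > $49.46 in warehouse_gamma: 1
Records > $49.46 in warehouse_beta: 3

Total count: 1 + 3 = 4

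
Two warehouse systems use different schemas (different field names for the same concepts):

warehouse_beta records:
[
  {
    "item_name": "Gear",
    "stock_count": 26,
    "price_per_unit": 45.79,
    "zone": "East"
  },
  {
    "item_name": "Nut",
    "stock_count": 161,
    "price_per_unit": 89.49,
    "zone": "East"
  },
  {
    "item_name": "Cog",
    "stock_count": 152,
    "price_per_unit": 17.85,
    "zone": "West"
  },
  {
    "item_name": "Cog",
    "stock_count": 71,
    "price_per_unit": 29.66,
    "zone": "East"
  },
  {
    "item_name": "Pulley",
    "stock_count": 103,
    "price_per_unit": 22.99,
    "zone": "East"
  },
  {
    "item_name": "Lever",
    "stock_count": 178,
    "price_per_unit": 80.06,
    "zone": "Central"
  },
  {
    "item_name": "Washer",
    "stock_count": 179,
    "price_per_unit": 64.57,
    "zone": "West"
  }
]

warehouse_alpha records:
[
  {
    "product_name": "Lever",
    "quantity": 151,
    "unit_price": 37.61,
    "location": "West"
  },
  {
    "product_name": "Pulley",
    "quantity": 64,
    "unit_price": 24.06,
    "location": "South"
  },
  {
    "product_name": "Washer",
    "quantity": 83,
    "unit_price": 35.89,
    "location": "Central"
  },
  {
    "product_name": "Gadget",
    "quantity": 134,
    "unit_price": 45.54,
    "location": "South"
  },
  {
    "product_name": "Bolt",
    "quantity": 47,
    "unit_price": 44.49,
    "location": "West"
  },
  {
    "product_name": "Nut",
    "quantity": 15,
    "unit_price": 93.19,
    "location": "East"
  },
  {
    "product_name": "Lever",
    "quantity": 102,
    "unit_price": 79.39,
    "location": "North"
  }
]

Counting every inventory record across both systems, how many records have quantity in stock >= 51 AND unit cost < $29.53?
3

Schema mappings:
- "stock_count" (warehouse_beta) = "quantity" (warehouse_alpha) = quantity
- "price_per_unit" (warehouse_beta) = "unit_price" (warehouse_alpha) = unit cost

Records meeting both conditions in warehouse_beta: 2
Records meeting both conditions in warehouse_alpha: 1

Total: 2 + 1 = 3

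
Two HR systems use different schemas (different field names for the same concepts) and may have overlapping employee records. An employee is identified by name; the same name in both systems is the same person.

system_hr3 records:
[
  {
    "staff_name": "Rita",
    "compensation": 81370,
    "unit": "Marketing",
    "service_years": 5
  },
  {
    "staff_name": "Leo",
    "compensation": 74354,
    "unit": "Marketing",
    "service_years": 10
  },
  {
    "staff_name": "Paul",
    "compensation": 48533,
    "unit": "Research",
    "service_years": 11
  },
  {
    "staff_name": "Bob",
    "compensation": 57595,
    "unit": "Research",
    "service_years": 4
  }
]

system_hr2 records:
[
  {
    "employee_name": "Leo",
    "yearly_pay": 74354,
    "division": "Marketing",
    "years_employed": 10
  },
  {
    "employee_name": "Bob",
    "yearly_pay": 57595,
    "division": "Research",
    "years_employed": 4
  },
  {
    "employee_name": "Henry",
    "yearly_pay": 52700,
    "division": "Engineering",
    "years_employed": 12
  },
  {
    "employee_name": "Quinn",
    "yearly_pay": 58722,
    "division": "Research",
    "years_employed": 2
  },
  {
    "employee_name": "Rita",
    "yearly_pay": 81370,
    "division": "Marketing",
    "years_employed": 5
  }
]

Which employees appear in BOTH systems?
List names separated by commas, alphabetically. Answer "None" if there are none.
Bob, Leo, Rita

Schema mapping: "staff_name" (system_hr3) = "employee_name" (system_hr2) = employee name

Names in system_hr3: ['Bob', 'Leo', 'Paul', 'Rita']
Names in system_hr2: ['Bob', 'Henry', 'Leo', 'Quinn', 'Rita']

Intersection: ['Bob', 'Leo', 'Rita']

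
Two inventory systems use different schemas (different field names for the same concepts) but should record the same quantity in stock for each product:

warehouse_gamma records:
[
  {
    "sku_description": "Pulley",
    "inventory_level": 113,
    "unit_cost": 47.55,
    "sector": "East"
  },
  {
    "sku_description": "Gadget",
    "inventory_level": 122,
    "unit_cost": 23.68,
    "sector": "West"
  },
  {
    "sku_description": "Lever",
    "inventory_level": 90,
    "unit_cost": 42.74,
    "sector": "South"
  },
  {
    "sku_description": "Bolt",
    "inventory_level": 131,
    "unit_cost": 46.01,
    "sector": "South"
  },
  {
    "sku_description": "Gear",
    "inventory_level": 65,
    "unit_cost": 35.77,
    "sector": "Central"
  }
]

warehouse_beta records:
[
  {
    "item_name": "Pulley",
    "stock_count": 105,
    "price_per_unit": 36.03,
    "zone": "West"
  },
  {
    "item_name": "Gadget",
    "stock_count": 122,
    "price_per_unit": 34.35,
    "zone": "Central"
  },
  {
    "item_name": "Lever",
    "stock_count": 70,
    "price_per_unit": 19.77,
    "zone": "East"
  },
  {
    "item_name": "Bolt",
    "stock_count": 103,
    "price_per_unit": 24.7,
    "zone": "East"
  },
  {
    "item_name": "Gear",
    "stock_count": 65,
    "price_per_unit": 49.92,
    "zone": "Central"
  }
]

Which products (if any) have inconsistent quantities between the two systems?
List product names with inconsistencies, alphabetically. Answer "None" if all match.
Bolt, Lever, Pulley

Schema mappings:
- "sku_description" (warehouse_gamma) = "item_name" (warehouse_beta) = product name
- "inventory_level" (warehouse_gamma) = "stock_count" (warehouse_beta) = quantity

Comparison:
  Pulley: 113 vs 105 - MISMATCH
  Gadget: 122 vs 122 - MATCH
  Lever: 90 vs 70 - MISMATCH
  Bolt: 131 vs 103 - MISMATCH
  Gear: 65 vs 65 - MATCH

Products with inconsistencies: Bolt, Lever, Pulley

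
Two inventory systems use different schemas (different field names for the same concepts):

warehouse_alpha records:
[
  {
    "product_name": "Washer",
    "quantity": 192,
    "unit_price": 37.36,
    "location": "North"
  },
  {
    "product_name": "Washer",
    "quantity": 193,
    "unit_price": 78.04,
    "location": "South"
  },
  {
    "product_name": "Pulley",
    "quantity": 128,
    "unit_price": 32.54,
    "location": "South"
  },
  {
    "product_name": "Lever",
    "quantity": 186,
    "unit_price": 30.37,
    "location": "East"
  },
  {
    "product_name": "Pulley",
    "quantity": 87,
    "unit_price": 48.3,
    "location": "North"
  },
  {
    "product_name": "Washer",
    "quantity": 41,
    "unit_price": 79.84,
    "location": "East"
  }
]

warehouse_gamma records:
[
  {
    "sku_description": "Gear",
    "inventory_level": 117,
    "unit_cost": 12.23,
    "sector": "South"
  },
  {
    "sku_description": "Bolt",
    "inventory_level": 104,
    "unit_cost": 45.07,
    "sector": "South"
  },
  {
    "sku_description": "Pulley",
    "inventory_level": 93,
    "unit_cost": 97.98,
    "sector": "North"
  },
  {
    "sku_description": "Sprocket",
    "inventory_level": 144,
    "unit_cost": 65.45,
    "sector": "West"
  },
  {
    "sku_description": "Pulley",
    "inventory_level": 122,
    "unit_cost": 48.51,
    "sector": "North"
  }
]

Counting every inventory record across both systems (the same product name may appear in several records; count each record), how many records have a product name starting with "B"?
1

Schema mapping: "product_name" (warehouse_alpha) = "sku_description" (warehouse_gamma) = product name

Records with product name starting with "B" in warehouse_alpha: 0
Records with product name starting with "B" in warehouse_gamma: 1

Total: 0 + 1 = 1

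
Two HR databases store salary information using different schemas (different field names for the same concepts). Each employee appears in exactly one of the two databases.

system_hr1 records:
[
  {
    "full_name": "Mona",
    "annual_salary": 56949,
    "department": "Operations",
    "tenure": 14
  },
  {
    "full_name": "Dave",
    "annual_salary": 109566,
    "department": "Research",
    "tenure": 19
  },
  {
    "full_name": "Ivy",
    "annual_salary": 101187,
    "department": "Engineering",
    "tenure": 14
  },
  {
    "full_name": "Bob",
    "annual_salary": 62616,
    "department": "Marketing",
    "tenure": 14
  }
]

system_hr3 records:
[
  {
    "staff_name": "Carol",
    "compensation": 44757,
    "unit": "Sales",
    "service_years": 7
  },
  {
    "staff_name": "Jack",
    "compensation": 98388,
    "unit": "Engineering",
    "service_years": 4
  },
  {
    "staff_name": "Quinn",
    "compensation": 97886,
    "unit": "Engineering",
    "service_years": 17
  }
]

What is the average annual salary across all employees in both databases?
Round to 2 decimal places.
81621.29

Schema mapping: "annual_salary" (system_hr1) = "compensation" (system_hr3) = annual salary

All salaries: [56949, 109566, 101187, 62616, 44757, 98388, 97886]
Sum: 571349
Count: 7
Average: 571349 / 7 = 81621.29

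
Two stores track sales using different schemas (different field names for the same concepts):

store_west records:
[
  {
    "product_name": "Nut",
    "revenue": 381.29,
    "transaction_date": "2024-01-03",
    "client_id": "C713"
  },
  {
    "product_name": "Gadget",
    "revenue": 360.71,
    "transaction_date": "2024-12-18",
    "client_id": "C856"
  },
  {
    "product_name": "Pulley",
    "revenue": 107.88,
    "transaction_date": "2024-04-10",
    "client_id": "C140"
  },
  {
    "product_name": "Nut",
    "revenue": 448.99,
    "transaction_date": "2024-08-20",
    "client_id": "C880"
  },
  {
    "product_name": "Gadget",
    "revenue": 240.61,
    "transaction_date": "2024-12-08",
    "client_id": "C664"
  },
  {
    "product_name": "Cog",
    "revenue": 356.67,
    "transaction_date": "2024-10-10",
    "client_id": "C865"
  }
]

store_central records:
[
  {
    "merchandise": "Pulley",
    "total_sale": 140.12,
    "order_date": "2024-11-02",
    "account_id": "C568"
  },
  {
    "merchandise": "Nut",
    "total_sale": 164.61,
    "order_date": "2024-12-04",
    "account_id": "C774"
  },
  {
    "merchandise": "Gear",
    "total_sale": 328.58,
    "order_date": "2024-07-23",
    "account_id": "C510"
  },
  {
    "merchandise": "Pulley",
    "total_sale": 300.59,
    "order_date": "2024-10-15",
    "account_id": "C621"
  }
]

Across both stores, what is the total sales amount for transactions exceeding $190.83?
2417.44

Schema mapping: "revenue" (store_west) = "total_sale" (store_central) = sale amount

Sum of sales > $190.83 in store_west: 1788.27
Sum of sales > $190.83 in store_central: 629.17

Total: 1788.27 + 629.17 = 2417.44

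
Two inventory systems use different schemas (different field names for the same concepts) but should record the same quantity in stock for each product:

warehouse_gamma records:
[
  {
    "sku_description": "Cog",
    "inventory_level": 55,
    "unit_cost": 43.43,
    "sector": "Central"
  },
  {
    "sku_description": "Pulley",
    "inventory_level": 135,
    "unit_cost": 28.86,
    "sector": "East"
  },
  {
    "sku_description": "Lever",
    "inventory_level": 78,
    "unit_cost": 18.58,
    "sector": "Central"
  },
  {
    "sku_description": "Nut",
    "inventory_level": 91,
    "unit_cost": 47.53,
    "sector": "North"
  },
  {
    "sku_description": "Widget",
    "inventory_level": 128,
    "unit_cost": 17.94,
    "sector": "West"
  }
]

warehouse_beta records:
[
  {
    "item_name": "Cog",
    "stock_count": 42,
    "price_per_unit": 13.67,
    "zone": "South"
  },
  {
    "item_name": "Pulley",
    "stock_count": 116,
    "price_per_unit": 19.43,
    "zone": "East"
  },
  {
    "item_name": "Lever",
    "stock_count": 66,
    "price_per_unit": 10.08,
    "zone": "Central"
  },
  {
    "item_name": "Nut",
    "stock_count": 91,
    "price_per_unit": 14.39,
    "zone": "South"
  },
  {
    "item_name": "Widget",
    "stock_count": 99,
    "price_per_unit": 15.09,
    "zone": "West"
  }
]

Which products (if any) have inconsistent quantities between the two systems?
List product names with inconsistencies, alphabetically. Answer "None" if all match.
Cog, Lever, Pulley, Widget

Schema mappings:
- "sku_description" (warehouse_gamma) = "item_name" (warehouse_beta) = product name
- "inventory_level" (warehouse_gamma) = "stock_count" (warehouse_beta) = quantity

Comparison:
  Cog: 55 vs 42 - MISMATCH
  Pulley: 135 vs 116 - MISMATCH
  Lever: 78 vs 66 - MISMATCH
  Nut: 91 vs 91 - MATCH
  Widget: 128 vs 99 - MISMATCH

Products with inconsistencies: Cog, Lever, Pulley, Widget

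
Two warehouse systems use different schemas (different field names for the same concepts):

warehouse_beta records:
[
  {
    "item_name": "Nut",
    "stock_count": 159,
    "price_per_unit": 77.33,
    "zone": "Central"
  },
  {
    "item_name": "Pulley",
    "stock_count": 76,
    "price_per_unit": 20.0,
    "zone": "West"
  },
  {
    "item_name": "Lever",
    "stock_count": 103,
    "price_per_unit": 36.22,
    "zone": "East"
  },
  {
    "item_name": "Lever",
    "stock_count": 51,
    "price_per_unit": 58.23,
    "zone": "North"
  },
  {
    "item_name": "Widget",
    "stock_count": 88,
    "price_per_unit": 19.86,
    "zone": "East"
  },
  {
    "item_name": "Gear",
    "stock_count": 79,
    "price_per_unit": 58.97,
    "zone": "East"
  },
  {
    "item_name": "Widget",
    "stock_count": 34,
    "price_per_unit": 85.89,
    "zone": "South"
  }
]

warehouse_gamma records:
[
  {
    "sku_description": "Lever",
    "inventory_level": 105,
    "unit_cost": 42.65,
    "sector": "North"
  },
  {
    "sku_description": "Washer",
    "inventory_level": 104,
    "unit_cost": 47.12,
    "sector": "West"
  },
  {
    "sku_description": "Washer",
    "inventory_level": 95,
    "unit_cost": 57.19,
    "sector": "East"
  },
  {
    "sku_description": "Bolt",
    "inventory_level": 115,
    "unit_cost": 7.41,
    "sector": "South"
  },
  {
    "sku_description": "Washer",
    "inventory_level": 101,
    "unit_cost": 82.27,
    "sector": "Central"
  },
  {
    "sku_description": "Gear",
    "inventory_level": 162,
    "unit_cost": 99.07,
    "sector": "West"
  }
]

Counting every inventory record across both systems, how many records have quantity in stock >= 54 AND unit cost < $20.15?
3

Schema mappings:
- "stock_count" (warehouse_beta) = "inventory_level" (warehouse_gamma) = quantity
- "price_per_unit" (warehouse_beta) = "unit_cost" (warehouse_gamma) = unit cost

Records meeting both conditions in warehouse_beta: 2
Records meeting both conditions in warehouse_gamma: 1

Total: 2 + 1 = 3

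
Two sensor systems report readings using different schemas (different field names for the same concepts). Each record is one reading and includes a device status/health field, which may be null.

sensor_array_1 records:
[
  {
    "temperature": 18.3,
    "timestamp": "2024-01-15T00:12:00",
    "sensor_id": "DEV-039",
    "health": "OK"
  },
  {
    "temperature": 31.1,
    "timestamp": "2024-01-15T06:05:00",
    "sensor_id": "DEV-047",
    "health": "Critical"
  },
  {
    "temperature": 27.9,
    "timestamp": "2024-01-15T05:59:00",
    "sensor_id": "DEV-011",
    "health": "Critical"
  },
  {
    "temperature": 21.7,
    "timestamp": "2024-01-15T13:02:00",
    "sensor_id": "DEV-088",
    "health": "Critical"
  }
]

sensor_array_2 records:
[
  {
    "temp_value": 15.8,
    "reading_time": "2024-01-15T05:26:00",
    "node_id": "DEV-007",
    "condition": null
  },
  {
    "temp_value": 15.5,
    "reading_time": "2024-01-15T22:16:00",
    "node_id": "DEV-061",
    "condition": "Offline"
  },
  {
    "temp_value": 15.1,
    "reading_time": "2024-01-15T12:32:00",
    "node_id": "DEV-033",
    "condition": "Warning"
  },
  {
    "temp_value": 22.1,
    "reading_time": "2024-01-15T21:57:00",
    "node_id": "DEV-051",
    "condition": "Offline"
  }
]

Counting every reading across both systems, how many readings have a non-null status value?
7

Schema mapping: "health" (sensor_array_1) = "condition" (sensor_array_2) = status

Non-null in sensor_array_1: 4
Non-null in sensor_array_2: 3

Total non-null: 4 + 3 = 7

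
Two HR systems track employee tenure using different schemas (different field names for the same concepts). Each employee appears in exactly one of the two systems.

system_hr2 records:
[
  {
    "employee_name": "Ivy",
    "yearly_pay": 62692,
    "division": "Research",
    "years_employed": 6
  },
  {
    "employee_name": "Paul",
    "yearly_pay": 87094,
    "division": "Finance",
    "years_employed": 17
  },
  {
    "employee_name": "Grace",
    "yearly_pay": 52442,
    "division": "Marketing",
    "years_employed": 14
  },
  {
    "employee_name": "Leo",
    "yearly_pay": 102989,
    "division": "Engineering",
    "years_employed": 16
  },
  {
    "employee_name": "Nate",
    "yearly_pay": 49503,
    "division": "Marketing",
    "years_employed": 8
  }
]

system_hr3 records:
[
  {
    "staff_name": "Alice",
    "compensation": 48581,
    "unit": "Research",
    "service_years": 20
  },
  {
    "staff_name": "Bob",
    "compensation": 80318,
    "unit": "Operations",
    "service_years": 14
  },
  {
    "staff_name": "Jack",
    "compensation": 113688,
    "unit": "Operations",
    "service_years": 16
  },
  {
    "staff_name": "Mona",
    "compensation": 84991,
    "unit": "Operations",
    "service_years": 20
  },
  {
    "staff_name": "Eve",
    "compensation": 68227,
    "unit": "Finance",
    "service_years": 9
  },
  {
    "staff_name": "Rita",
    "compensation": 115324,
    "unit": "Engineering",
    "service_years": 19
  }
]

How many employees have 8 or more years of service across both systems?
10

Reconcile schemas: "years_employed" (system_hr2) = "service_years" (system_hr3) = years of service

From system_hr2: 4 employees with >= 8 years
From system_hr3: 6 employees with >= 8 years

Total: 4 + 6 = 10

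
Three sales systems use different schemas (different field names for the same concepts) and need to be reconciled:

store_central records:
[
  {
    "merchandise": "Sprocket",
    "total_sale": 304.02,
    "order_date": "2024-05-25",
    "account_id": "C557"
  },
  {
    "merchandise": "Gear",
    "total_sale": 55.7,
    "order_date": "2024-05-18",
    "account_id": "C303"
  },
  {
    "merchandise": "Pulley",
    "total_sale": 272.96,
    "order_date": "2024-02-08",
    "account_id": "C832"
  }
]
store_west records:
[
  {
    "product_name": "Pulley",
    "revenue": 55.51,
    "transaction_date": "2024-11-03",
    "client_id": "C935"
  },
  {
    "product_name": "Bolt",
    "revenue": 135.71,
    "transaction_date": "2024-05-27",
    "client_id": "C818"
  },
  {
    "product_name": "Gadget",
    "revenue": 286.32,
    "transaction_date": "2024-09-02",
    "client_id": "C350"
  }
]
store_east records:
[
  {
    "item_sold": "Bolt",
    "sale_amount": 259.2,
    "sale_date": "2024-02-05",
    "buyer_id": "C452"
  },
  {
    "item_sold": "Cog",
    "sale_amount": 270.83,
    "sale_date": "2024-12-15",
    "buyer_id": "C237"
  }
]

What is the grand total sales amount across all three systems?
1640.25

Schema reconciliation - all amount fields map to sale amount:

store_central (total_sale): 632.68
store_west (revenue): 477.54
store_east (sale_amount): 530.03

Grand total: 1640.25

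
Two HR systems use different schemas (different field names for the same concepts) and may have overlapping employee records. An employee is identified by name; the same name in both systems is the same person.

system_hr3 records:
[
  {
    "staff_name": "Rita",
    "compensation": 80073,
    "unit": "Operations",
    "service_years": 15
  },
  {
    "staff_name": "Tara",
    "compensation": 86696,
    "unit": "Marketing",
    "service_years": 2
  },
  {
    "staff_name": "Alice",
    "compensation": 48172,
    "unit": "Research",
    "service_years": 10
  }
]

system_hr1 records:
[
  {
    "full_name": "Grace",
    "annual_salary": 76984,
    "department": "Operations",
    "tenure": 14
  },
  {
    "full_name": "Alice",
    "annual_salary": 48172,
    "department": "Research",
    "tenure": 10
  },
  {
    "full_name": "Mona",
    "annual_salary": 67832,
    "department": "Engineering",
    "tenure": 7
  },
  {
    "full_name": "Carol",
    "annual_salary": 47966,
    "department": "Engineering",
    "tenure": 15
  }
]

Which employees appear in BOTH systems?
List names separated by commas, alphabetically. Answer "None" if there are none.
Alice

Schema mapping: "staff_name" (system_hr3) = "full_name" (system_hr1) = employee name

Names in system_hr3: ['Alice', 'Rita', 'Tara']
Names in system_hr1: ['Alice', 'Carol', 'Grace', 'Mona']

Intersection: ['Alice']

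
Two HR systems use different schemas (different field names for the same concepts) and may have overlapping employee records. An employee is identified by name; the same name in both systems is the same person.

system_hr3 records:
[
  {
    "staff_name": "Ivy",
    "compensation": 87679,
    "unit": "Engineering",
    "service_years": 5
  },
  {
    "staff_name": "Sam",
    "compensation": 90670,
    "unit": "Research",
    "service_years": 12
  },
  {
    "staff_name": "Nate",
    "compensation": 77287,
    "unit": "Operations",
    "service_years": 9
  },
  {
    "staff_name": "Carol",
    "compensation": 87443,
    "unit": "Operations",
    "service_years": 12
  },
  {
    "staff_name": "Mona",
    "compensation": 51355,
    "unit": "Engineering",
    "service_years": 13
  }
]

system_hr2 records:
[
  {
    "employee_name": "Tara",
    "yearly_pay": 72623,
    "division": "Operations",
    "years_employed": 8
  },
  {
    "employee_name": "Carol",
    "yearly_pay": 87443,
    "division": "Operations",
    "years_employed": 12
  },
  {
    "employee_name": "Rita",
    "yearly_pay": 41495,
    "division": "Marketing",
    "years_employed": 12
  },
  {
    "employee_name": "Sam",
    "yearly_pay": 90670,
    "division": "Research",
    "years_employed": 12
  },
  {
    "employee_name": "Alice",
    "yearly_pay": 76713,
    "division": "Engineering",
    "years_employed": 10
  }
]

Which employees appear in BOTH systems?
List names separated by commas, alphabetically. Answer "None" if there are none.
Carol, Sam

Schema mapping: "staff_name" (system_hr3) = "employee_name" (system_hr2) = employee name

Names in system_hr3: ['Carol', 'Ivy', 'Mona', 'Nate', 'Sam']
Names in system_hr2: ['Alice', 'Carol', 'Rita', 'Sam', 'Tara']

Intersection: ['Carol', 'Sam']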